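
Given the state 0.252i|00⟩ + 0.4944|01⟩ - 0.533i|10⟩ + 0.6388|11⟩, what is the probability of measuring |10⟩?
0.2841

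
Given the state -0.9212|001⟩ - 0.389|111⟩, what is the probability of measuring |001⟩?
0.8486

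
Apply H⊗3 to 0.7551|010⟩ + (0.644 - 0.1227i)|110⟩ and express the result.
(0.4947 - 0.04338i)|000⟩ + (0.4947 - 0.04338i)|001⟩ + (-0.4947 + 0.04338i)|010⟩ + (-0.4947 + 0.04338i)|011⟩ + (0.03928 + 0.04338i)|100⟩ + (0.03928 + 0.04338i)|101⟩ + (-0.03928 - 0.04338i)|110⟩ + (-0.03928 - 0.04338i)|111⟩

H⊗3 gives amp(|y⟩) = (1/2√2) Σ_x (−1)^(x·y) amp(|x⟩), where x·y is the number of positions in which both x and y have a 1.
|000⟩: (0.7551 + (0.644 - 0.1227i))/(2√2) = (0.4947 - 0.04338i)
|001⟩: (0.7551 + (0.644 - 0.1227i))/(2√2) = (0.4947 - 0.04338i)
|010⟩: (-0.7551 - (0.644 - 0.1227i))/(2√2) = (-0.4947 + 0.04338i)
|011⟩: (-0.7551 - (0.644 - 0.1227i))/(2√2) = (-0.4947 + 0.04338i)
|100⟩: (0.7551 - (0.644 - 0.1227i))/(2√2) = (0.03928 + 0.04338i)
|101⟩: (0.7551 - (0.644 - 0.1227i))/(2√2) = (0.03928 + 0.04338i)
|110⟩: (-0.7551 + (0.644 - 0.1227i))/(2√2) = (-0.03928 - 0.04338i)
|111⟩: (-0.7551 + (0.644 - 0.1227i))/(2√2) = (-0.03928 - 0.04338i)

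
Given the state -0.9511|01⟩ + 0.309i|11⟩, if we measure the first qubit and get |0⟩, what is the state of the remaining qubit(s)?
-|1⟩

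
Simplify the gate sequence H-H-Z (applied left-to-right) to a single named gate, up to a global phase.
Z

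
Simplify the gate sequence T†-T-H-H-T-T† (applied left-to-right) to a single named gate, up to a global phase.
I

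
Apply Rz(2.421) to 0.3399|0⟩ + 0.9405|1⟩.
(0.1198 - 0.3181i)|0⟩ + (0.3316 + 0.8801i)|1⟩

Rz(2.421) = [[e^(−iθ/2), 0], [0, e^(iθ/2)]] with e^(±iθ/2) = cos(θ/2) ± i·sin(θ/2); θ = 2.421, cos(θ/2) ≈ 0.352552, sin(θ/2) ≈ 0.935792.
With a = amp(|0⟩) = 0.3399 and b = amp(|1⟩) = 0.9405:
new amp(|0⟩) = (0.352552 - 0.935792i)·a = (0.1198 - 0.3181i)
new amp(|1⟩) = (0.352552 + 0.935792i)·b = (0.3316 + 0.8801i)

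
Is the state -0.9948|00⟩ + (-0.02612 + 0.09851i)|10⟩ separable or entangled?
Separable

Writing the state as a|00⟩ + b|01⟩ + c|10⟩ + d|11⟩, it is a product state iff ad − bc = 0.
Here (a, b, c, d) = (-0.9948, 0, (-0.02612 + 0.09851i), 0): ad − bc = (-0.9948)(0) − (0)(-0.02612 + 0.09851i) = 0, so the state is separable.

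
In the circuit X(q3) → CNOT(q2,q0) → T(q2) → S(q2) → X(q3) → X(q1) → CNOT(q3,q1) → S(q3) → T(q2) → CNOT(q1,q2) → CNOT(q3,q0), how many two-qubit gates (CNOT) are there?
4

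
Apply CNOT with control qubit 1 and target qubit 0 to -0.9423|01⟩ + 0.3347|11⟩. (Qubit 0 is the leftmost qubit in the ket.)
0.3347|01⟩ - 0.9423|11⟩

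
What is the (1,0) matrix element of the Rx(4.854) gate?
-0.6553i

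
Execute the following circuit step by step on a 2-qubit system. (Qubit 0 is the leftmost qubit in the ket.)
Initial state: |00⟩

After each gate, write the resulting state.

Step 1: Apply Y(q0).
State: i|10⟩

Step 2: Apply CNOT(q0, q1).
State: i|11⟩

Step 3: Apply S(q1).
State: -|11⟩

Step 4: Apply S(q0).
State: -i|11⟩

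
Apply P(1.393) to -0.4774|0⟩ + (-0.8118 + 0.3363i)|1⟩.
-0.4774|0⟩ + (-0.4746 - 0.7395i)|1⟩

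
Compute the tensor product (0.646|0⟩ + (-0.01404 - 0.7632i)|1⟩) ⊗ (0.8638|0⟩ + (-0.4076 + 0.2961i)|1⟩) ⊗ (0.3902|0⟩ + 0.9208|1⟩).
0.2177|000⟩ + 0.5138|001⟩ + (-0.1027 + 0.07464i)|010⟩ + (-0.2425 + 0.1761i)|011⟩ + (-0.004732 - 0.2572i)|100⟩ + (-0.01117 - 0.607i)|101⟩ + (0.09041 + 0.1198i)|110⟩ + (0.2134 + 0.2826i)|111⟩

amp(|b₁b₂…⟩) = product of the factor amplitudes for bits b₁, b₂, …; only kets whose every factor amplitude is nonzero survive.
|000⟩: (0.646)(0.8638)(0.3902) = 0.2177
|001⟩: (0.646)(0.8638)(0.9208) = 0.5138
|010⟩: (0.646)(-0.4076 + 0.2961i)(0.3902) = (-0.1027 + 0.07464i)
|011⟩: (0.646)(-0.4076 + 0.2961i)(0.9208) = (-0.2425 + 0.1761i)
|100⟩: (-0.01404 - 0.7632i)(0.8638)(0.3902) = (-0.004732 - 0.2572i)
|101⟩: (-0.01404 - 0.7632i)(0.8638)(0.9208) = (-0.01117 - 0.607i)
|110⟩: (-0.01404 - 0.7632i)(-0.4076 + 0.2961i)(0.3902) = (0.09041 + 0.1198i)
|111⟩: (-0.01404 - 0.7632i)(-0.4076 + 0.2961i)(0.9208) = (0.2134 + 0.2826i)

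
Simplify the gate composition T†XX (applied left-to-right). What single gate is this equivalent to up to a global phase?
T†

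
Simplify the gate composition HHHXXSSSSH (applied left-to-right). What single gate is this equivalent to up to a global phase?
I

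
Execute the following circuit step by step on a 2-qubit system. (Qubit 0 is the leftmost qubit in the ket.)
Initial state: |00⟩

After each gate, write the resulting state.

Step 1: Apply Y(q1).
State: i|01⟩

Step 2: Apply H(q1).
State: (1/√2)i|00⟩ - (1/√2)i|01⟩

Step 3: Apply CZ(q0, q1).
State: (1/√2)i|00⟩ - (1/√2)i|01⟩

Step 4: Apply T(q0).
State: (1/√2)i|00⟩ - (1/√2)i|01⟩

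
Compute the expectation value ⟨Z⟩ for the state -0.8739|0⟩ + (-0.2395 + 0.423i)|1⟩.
0.5274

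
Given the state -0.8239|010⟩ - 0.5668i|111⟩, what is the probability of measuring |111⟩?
0.3213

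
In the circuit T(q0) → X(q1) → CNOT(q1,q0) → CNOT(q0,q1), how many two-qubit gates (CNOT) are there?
2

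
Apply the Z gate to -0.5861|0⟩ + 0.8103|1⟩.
-0.5861|0⟩ - 0.8103|1⟩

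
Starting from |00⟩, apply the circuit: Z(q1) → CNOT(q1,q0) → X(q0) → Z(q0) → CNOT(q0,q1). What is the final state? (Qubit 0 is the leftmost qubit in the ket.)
-|11⟩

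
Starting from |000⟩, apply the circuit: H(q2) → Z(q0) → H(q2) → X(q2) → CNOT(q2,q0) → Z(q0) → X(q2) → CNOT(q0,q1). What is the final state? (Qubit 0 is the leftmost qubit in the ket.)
-|110⟩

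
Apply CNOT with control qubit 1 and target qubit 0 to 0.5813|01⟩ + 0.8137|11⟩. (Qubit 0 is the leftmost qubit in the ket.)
0.8137|01⟩ + 0.5813|11⟩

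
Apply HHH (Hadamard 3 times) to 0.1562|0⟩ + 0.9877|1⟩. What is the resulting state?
0.8089|0⟩ - 0.588|1⟩

H² = I, so H^3 = H: a single Hadamard. With (a, b) = (0.1562, 0.9877), H gives ((a + b)/√2, (a − b)/√2) = (0.8089, -0.588).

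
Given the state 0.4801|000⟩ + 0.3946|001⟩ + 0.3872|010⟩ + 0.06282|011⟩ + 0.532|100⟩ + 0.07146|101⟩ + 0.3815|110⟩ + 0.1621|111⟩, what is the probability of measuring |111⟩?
0.02628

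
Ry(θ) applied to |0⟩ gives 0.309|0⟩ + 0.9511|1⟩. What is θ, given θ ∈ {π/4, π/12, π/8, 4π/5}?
4π/5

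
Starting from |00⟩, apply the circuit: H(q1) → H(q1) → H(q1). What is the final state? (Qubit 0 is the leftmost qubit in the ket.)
1/√2|00⟩ + 1/√2|01⟩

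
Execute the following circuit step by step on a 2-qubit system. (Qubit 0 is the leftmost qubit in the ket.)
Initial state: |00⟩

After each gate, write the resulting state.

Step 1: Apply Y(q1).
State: i|01⟩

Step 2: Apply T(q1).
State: (-1/√2 + (1/√2)i)|01⟩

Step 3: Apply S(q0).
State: (-1/√2 + (1/√2)i)|01⟩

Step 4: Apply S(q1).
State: (-1/√2 - (1/√2)i)|01⟩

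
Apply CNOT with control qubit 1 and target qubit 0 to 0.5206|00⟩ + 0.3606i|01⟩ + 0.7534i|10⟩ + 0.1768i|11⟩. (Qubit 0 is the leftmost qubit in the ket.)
0.5206|00⟩ + 0.1768i|01⟩ + 0.7534i|10⟩ + 0.3606i|11⟩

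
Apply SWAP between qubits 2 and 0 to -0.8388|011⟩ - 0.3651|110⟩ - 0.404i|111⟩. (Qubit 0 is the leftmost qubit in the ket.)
-0.3651|011⟩ - 0.8388|110⟩ - 0.404i|111⟩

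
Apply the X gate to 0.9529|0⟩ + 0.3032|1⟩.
0.3032|0⟩ + 0.9529|1⟩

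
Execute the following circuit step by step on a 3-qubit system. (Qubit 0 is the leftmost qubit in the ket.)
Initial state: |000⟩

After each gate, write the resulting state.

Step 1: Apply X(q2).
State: |001⟩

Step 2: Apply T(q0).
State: |001⟩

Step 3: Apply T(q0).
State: |001⟩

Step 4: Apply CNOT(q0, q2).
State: |001⟩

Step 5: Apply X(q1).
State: |011⟩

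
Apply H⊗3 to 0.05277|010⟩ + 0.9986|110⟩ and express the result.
0.3717|000⟩ + 0.3717|001⟩ - 0.3717|010⟩ - 0.3717|011⟩ - 0.3344|100⟩ - 0.3344|101⟩ + 0.3344|110⟩ + 0.3344|111⟩

H⊗3 gives amp(|y⟩) = (1/2√2) Σ_x (−1)^(x·y) amp(|x⟩), where x·y is the number of positions in which both x and y have a 1.
|000⟩: (0.05277 + 0.9986)/(2√2) = 0.3717
|001⟩: (0.05277 + 0.9986)/(2√2) = 0.3717
|010⟩: (-0.05277 - 0.9986)/(2√2) = -0.3717
|011⟩: (-0.05277 - 0.9986)/(2√2) = -0.3717
|100⟩: (0.05277 - 0.9986)/(2√2) = -0.3344
|101⟩: (0.05277 - 0.9986)/(2√2) = -0.3344
|110⟩: (-0.05277 + 0.9986)/(2√2) = 0.3344
|111⟩: (-0.05277 + 0.9986)/(2√2) = 0.3344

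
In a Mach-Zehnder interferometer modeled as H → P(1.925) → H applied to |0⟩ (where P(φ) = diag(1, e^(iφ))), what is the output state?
(0.3266 + 0.469i)|0⟩ + (0.6734 - 0.469i)|1⟩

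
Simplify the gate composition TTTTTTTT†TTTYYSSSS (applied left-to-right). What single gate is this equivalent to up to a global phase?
T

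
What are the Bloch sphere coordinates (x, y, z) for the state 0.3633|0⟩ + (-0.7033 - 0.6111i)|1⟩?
(-0.511, -0.444, -0.7361)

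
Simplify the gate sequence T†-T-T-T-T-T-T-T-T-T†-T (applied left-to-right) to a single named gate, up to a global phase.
T†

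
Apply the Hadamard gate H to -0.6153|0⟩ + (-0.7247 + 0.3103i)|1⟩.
(-0.9475 + 0.2194i)|0⟩ + (0.07736 - 0.2194i)|1⟩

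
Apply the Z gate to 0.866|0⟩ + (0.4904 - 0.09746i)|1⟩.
0.866|0⟩ + (-0.4904 + 0.09746i)|1⟩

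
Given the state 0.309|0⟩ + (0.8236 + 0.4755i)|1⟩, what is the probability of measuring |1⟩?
0.9044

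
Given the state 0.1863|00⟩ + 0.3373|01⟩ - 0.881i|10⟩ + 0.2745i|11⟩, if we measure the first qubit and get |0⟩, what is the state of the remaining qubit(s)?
0.4835|0⟩ + 0.8754|1⟩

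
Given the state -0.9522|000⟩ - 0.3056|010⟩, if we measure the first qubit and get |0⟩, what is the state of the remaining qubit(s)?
-0.9522|00⟩ - 0.3056|10⟩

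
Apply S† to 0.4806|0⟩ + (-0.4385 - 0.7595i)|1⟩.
0.4806|0⟩ + (-0.7595 + 0.4385i)|1⟩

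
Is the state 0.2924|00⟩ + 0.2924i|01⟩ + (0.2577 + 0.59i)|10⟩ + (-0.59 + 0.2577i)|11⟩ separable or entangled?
Separable

Writing the state as a|00⟩ + b|01⟩ + c|10⟩ + d|11⟩, it is a product state iff ad − bc = 0.
Here (a, b, c, d) = (0.2924, 0.2924i, (0.2577 + 0.59i), (-0.59 + 0.2577i)): ad − bc = (0.2924)(-0.59 + 0.2577i) − (0.2924i)(0.2577 + 0.59i) = 0, so the state is separable.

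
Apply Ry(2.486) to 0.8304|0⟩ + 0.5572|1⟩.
-0.2602|0⟩ + 0.9656|1⟩

Ry(2.486) = [[cos(θ/2), −sin(θ/2)], [sin(θ/2), cos(θ/2)]]; θ = 2.486, cos(θ/2) ≈ 0.321957, sin(θ/2) ≈ 0.946754.
With a = amp(|0⟩) = 0.8304 and b = amp(|1⟩) = 0.5572:
new amp(|0⟩) = (0.321957)·a + (-0.946754)·b = -0.2602
new amp(|1⟩) = (0.946754)·a + (0.321957)·b = 0.9656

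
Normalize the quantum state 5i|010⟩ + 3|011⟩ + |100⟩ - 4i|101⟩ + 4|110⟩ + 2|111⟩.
0.5934i|010⟩ + 0.356|011⟩ + 0.1187|100⟩ - 0.4747i|101⟩ + 0.4747|110⟩ + 0.2374|111⟩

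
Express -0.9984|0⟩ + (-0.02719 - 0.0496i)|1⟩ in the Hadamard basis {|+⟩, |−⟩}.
(-0.7252 - 0.03507i)|+⟩ + (-0.6867 + 0.03507i)|−⟩

With |ψ⟩ = α|0⟩ + β|1⟩, the Hadamard-basis coefficients are ⟨+|ψ⟩ = (α + β)/√2 and ⟨−|ψ⟩ = (α − β)/√2.
Here α = -0.9984, β = (-0.02719 - 0.0496i): (α + β)/√2 = (-0.7252 - 0.03507i), (α − β)/√2 = (-0.6867 + 0.03507i).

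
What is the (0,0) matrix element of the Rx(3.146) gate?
-0.002204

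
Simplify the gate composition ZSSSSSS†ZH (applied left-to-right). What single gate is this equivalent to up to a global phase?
H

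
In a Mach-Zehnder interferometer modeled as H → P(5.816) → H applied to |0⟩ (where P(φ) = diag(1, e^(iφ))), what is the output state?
(0.9464 - 0.2252i)|0⟩ + (0.05358 + 0.2252i)|1⟩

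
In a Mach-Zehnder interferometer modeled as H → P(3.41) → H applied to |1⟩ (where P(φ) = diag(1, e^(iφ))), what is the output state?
(0.9821 + 0.1326i)|0⟩ + (0.0179 - 0.1326i)|1⟩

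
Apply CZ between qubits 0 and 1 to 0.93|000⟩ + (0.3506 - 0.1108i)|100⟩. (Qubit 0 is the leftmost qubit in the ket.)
0.93|000⟩ + (0.3506 - 0.1108i)|100⟩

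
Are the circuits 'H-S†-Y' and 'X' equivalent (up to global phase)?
No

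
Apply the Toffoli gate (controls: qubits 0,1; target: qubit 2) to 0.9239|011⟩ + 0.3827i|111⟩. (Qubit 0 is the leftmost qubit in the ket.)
0.9239|011⟩ + 0.3827i|110⟩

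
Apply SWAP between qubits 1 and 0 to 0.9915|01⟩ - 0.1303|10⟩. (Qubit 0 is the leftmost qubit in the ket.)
-0.1303|01⟩ + 0.9915|10⟩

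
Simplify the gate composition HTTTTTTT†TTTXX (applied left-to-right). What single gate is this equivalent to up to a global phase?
H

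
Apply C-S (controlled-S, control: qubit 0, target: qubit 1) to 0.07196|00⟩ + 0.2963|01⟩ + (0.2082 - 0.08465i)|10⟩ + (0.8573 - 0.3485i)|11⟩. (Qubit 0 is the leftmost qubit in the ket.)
0.07196|00⟩ + 0.2963|01⟩ + (0.2082 - 0.08465i)|10⟩ + (0.3485 + 0.8573i)|11⟩

C-S leaves the control-|0⟩ kets |00⟩, |01⟩ unchanged and applies S to qubit 1 on the control-|1⟩ pair (|10⟩, |11⟩).
S = [[1, 0], [0, i]].
With a = amp(|10⟩) = (0.2082 - 0.08465i) and b = amp(|11⟩) = (0.8573 - 0.3485i):
new amp(|10⟩) = (1)·a = (0.2082 - 0.08465i)
new amp(|11⟩) = (i)·b = (0.3485 + 0.8573i)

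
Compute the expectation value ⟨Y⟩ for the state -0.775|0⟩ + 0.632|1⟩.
0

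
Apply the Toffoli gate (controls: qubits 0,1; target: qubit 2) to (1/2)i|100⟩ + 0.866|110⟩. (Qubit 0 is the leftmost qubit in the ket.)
(1/2)i|100⟩ + 0.866|111⟩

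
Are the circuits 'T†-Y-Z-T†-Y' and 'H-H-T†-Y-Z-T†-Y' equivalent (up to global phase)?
Yes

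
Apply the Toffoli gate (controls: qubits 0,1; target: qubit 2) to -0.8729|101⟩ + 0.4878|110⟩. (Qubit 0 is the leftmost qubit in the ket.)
-0.8729|101⟩ + 0.4878|111⟩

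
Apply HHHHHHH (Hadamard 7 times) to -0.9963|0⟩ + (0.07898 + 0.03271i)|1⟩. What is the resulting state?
(-0.6486 + 0.02313i)|0⟩ + (-0.7603 - 0.02313i)|1⟩

H² = I, so H^7 = H: a single Hadamard. With (a, b) = (-0.9963, (0.07898 + 0.03271i)), H gives ((a + b)/√2, (a − b)/√2) = ((-0.6486 + 0.02313i), (-0.7603 - 0.02313i)).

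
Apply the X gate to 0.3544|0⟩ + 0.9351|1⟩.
0.9351|0⟩ + 0.3544|1⟩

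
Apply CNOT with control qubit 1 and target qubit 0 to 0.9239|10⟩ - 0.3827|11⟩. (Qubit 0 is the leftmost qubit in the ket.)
-0.3827|01⟩ + 0.9239|10⟩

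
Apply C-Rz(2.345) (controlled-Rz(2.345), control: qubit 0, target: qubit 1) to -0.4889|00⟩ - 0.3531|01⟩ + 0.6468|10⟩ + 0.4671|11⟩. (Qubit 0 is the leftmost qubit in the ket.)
-0.4889|00⟩ - 0.3531|01⟩ + (0.2509 - 0.5962i)|10⟩ + (0.1812 + 0.4305i)|11⟩

C-Rz(2.345) leaves the control-|0⟩ kets |00⟩, |01⟩ unchanged and applies Rz(2.345) to qubit 1 on the control-|1⟩ pair (|10⟩, |11⟩).
Rz(2.345) = [[e^(−iθ/2), 0], [0, e^(iθ/2)]] with e^(±iθ/2) = cos(θ/2) ± i·sin(θ/2); θ = 2.345, cos(θ/2) ≈ 0.387849, sin(θ/2) ≈ 0.921723.
With a = amp(|10⟩) = 0.6468 and b = amp(|11⟩) = 0.4671:
new amp(|10⟩) = (0.387849 - 0.921723i)·a = (0.2509 - 0.5962i)
new amp(|11⟩) = (0.387849 + 0.921723i)·b = (0.1812 + 0.4305i)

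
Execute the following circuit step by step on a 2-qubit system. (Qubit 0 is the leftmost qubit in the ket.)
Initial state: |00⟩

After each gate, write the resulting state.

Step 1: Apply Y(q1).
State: i|01⟩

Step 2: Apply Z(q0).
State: i|01⟩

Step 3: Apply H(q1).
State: (1/√2)i|00⟩ - (1/√2)i|01⟩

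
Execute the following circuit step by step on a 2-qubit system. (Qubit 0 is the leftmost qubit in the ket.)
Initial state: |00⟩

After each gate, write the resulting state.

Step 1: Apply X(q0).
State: |10⟩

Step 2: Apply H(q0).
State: 1/√2|00⟩ - 1/√2|10⟩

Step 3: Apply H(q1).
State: 1/2|00⟩ + 1/2|01⟩ - 1/2|10⟩ - 1/2|11⟩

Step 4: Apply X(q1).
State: 1/2|00⟩ + 1/2|01⟩ - 1/2|10⟩ - 1/2|11⟩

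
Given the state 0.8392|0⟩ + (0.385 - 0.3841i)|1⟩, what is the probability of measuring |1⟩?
0.2958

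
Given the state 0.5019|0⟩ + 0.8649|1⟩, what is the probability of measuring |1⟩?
0.7481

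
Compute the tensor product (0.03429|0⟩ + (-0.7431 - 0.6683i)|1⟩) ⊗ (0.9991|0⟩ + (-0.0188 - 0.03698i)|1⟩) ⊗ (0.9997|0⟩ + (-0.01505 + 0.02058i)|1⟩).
0.03425|000⟩ + (-0.0005156 + 0.0007051i)|001⟩ + (-0.0006445 - 0.001268i)|010⟩ + (0.0000358 + 0.000005817i)|011⟩ + (-0.7422 - 0.6675i)|100⟩ + (0.02491 - 0.00523i)|101⟩ + (-0.01074 + 0.04003i)|110⟩ + (-0.0006624 - 0.0008238i)|111⟩

amp(|b₁b₂…⟩) = product of the factor amplitudes for bits b₁, b₂, …; only kets whose every factor amplitude is nonzero survive.
|000⟩: (0.03429)(0.9991)(0.9997) = 0.03425
|001⟩: (0.03429)(0.9991)(-0.01505 + 0.02058i) = (-0.0005156 + 0.0007051i)
|010⟩: (0.03429)(-0.0188 - 0.03698i)(0.9997) = (-0.0006445 - 0.001268i)
|011⟩: (0.03429)(-0.0188 - 0.03698i)(-0.01505 + 0.02058i) = (0.0000358 + 0.000005817i)
|100⟩: (-0.7431 - 0.6683i)(0.9991)(0.9997) = (-0.7422 - 0.6675i)
|101⟩: (-0.7431 - 0.6683i)(0.9991)(-0.01505 + 0.02058i) = (0.02491 - 0.00523i)
|110⟩: (-0.7431 - 0.6683i)(-0.0188 - 0.03698i)(0.9997) = (-0.01074 + 0.04003i)
|111⟩: (-0.7431 - 0.6683i)(-0.0188 - 0.03698i)(-0.01505 + 0.02058i) = (-0.0006624 - 0.0008238i)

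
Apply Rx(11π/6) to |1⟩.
-0.2588i|0⟩ - 0.9659|1⟩

Rx(11π/6) = [[cos(θ/2), −i·sin(θ/2)], [−i·sin(θ/2), cos(θ/2)]]; θ = 11π/6, cos(θ/2) ≈ -0.965926, sin(θ/2) ≈ 0.258819.
With a = amp(|0⟩) = 0 and b = amp(|1⟩) = 1:
new amp(|0⟩) = (-0.965926)·a + (-0.258819i)·b = -0.2588i
new amp(|1⟩) = (-0.258819i)·a + (-0.965926)·b = -0.9659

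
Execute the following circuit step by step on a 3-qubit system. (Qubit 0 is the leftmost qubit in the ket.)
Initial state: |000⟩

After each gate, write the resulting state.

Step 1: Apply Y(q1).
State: i|010⟩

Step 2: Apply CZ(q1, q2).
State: i|010⟩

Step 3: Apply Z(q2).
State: i|010⟩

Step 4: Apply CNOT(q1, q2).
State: i|011⟩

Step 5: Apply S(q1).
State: -|011⟩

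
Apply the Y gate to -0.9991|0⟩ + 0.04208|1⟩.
-0.04208i|0⟩ - 0.9991i|1⟩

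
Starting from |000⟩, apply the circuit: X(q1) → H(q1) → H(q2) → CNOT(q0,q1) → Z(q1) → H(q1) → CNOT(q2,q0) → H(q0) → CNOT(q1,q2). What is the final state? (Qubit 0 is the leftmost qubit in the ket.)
1/2|000⟩ + 1/2|001⟩ + 1/2|100⟩ - 1/2|101⟩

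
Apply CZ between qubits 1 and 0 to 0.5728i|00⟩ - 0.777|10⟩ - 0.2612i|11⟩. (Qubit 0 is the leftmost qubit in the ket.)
0.5728i|00⟩ - 0.777|10⟩ + 0.2612i|11⟩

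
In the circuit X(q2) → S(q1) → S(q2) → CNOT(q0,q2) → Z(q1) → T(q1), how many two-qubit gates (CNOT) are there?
1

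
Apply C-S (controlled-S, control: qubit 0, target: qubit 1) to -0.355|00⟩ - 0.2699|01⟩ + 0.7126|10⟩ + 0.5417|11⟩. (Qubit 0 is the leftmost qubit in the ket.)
-0.355|00⟩ - 0.2699|01⟩ + 0.7126|10⟩ + 0.5417i|11⟩

C-S leaves the control-|0⟩ kets |00⟩, |01⟩ unchanged and applies S to qubit 1 on the control-|1⟩ pair (|10⟩, |11⟩).
S = [[1, 0], [0, i]].
With a = amp(|10⟩) = 0.7126 and b = amp(|11⟩) = 0.5417:
new amp(|10⟩) = (1)·a = 0.7126
new amp(|11⟩) = (i)·b = 0.5417i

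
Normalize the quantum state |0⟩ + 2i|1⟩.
1/√5|0⟩ + 0.8944i|1⟩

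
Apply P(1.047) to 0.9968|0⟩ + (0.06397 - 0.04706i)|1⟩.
0.9968|0⟩ + (0.07275 + 0.03186i)|1⟩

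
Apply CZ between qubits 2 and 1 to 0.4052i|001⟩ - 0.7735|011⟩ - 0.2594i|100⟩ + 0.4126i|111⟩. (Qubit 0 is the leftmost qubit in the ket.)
0.4052i|001⟩ + 0.7735|011⟩ - 0.2594i|100⟩ - 0.4126i|111⟩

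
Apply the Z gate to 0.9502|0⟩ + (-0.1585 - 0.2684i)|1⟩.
0.9502|0⟩ + (0.1585 + 0.2684i)|1⟩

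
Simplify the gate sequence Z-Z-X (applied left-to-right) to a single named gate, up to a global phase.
X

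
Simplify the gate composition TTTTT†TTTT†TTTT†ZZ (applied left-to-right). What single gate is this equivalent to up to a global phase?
T†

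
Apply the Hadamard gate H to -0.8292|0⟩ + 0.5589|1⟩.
-0.1911|0⟩ - 0.9815|1⟩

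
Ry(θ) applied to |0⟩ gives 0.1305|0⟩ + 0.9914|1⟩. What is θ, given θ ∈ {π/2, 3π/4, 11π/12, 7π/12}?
11π/12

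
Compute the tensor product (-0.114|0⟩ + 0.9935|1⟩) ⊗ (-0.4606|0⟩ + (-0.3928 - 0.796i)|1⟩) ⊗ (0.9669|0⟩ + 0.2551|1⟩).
0.05077|000⟩ + 0.01339|001⟩ + (0.0433 + 0.08774i)|010⟩ + (0.01142 + 0.02315i)|011⟩ - 0.4425|100⟩ - 0.1167|101⟩ + (-0.3773 - 0.7646i)|110⟩ + (-0.09955 - 0.2017i)|111⟩

amp(|b₁b₂…⟩) = product of the factor amplitudes for bits b₁, b₂, …; only kets whose every factor amplitude is nonzero survive.
|000⟩: (-0.114)(-0.4606)(0.9669) = 0.05077
|001⟩: (-0.114)(-0.4606)(0.2551) = 0.01339
|010⟩: (-0.114)(-0.3928 - 0.796i)(0.9669) = (0.0433 + 0.08774i)
|011⟩: (-0.114)(-0.3928 - 0.796i)(0.2551) = (0.01142 + 0.02315i)
|100⟩: (0.9935)(-0.4606)(0.9669) = -0.4425
|101⟩: (0.9935)(-0.4606)(0.2551) = -0.1167
|110⟩: (0.9935)(-0.3928 - 0.796i)(0.9669) = (-0.3773 - 0.7646i)
|111⟩: (0.9935)(-0.3928 - 0.796i)(0.2551) = (-0.09955 - 0.2017i)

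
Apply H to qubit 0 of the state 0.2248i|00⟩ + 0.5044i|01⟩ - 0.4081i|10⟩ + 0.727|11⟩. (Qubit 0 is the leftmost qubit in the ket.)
-0.1296i|00⟩ + (0.5141 + 0.3567i)|01⟩ + 0.4475i|10⟩ + (-0.5141 + 0.3567i)|11⟩

H on qubit 0 mixes each pair of kets that differ only in qubit 0: amplitudes (a, b) of (|…0…⟩, |…1…⟩) become ((a + b)/√2, (a − b)/√2). Kets absent from the input have amplitude 0.
(|00⟩, |10⟩): (a, b) = (0.2248i, -0.4081i) → (-0.1296i, 0.4475i)
(|01⟩, |11⟩): (a, b) = (0.5044i, 0.727) → ((0.5141 + 0.3567i), (-0.5141 + 0.3567i))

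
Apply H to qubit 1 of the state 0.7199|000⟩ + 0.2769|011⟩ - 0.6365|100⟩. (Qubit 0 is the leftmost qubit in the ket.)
0.509|000⟩ + 0.1958|001⟩ + 0.509|010⟩ - 0.1958|011⟩ - 0.4501|100⟩ - 0.4501|110⟩

H on qubit 1 mixes each pair of kets that differ only in qubit 1: amplitudes (a, b) of (|…0…⟩, |…1…⟩) become ((a + b)/√2, (a − b)/√2). Kets absent from the input have amplitude 0.
(|000⟩, |010⟩): (a, b) = (0.7199, 0) → (0.509, 0.509)
(|001⟩, |011⟩): (a, b) = (0, 0.2769) → (0.1958, -0.1958)
(|100⟩, |110⟩): (a, b) = (-0.6365, 0) → (-0.4501, -0.4501)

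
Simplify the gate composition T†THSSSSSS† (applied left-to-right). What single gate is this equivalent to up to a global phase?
H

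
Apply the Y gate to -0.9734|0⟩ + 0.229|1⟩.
-0.229i|0⟩ - 0.9734i|1⟩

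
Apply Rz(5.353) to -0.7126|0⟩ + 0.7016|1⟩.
(0.6369 + 0.3196i)|0⟩ + (-0.6271 + 0.3147i)|1⟩

Rz(5.353) = [[e^(−iθ/2), 0], [0, e^(iθ/2)]] with e^(±iθ/2) = cos(θ/2) ± i·sin(θ/2); θ = 5.353, cos(θ/2) ≈ -0.89378, sin(θ/2) ≈ 0.448506.
With a = amp(|0⟩) = -0.7126 and b = amp(|1⟩) = 0.7016:
new amp(|0⟩) = (-0.89378 - 0.448506i)·a = (0.6369 + 0.3196i)
new amp(|1⟩) = (-0.89378 + 0.448506i)·b = (-0.6271 + 0.3147i)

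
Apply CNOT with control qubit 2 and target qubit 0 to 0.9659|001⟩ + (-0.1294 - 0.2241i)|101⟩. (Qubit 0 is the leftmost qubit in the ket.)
(-0.1294 - 0.2241i)|001⟩ + 0.9659|101⟩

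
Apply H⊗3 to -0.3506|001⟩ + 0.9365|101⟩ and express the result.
0.2071|000⟩ - 0.2071|001⟩ + 0.2071|010⟩ - 0.2071|011⟩ - 0.4551|100⟩ + 0.4551|101⟩ - 0.4551|110⟩ + 0.4551|111⟩

H⊗3 gives amp(|y⟩) = (1/2√2) Σ_x (−1)^(x·y) amp(|x⟩), where x·y is the number of positions in which both x and y have a 1.
|000⟩: (-0.3506 + 0.9365)/(2√2) = 0.2071
|001⟩: (0.3506 - 0.9365)/(2√2) = -0.2071
|010⟩: (-0.3506 + 0.9365)/(2√2) = 0.2071
|011⟩: (0.3506 - 0.9365)/(2√2) = -0.2071
|100⟩: (-0.3506 - 0.9365)/(2√2) = -0.4551
|101⟩: (0.3506 + 0.9365)/(2√2) = 0.4551
|110⟩: (-0.3506 - 0.9365)/(2√2) = -0.4551
|111⟩: (0.3506 + 0.9365)/(2√2) = 0.4551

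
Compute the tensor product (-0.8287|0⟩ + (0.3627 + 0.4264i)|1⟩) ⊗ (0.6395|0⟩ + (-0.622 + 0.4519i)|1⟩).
-0.53|00⟩ + (0.5155 - 0.3745i)|01⟩ + (0.2319 + 0.2727i)|10⟩ + (-0.4183 - 0.1013i)|11⟩

amp(|b₁b₂…⟩) = product of the factor amplitudes for bits b₁, b₂, …; only kets whose every factor amplitude is nonzero survive.
|00⟩: (-0.8287)(0.6395) = -0.53
|01⟩: (-0.8287)(-0.622 + 0.4519i) = (0.5155 - 0.3745i)
|10⟩: (0.3627 + 0.4264i)(0.6395) = (0.2319 + 0.2727i)
|11⟩: (0.3627 + 0.4264i)(-0.622 + 0.4519i) = (-0.4183 - 0.1013i)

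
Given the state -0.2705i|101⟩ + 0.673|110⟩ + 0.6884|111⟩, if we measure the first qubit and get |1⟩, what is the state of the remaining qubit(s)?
-0.2705i|01⟩ + 0.673|10⟩ + 0.6884|11⟩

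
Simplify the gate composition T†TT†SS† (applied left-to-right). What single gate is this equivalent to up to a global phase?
T†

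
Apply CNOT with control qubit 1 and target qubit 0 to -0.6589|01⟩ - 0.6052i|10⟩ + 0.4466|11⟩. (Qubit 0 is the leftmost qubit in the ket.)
0.4466|01⟩ - 0.6052i|10⟩ - 0.6589|11⟩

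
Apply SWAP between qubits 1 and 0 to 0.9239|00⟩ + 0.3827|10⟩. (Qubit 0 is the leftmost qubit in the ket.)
0.9239|00⟩ + 0.3827|01⟩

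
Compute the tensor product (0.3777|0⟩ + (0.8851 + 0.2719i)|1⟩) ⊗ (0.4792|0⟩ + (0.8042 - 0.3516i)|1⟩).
0.181|00⟩ + (0.3037 - 0.1328i)|01⟩ + (0.4241 + 0.1303i)|10⟩ + (0.8074 - 0.09254i)|11⟩

amp(|b₁b₂…⟩) = product of the factor amplitudes for bits b₁, b₂, …; only kets whose every factor amplitude is nonzero survive.
|00⟩: (0.3777)(0.4792) = 0.181
|01⟩: (0.3777)(0.8042 - 0.3516i) = (0.3037 - 0.1328i)
|10⟩: (0.8851 + 0.2719i)(0.4792) = (0.4241 + 0.1303i)
|11⟩: (0.8851 + 0.2719i)(0.8042 - 0.3516i) = (0.8074 - 0.09254i)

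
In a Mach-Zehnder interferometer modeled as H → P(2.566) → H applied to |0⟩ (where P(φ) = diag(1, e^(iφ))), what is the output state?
(0.08057 + 0.2722i)|0⟩ + (0.9194 - 0.2722i)|1⟩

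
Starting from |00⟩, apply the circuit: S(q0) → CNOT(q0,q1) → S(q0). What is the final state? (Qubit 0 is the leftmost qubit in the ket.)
|00⟩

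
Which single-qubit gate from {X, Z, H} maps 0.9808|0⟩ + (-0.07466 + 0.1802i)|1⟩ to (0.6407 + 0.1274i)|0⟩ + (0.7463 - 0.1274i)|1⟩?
H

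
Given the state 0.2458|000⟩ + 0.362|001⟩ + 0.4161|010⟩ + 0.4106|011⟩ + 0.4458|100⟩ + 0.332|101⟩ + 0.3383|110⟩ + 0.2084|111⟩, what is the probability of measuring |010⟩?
0.1731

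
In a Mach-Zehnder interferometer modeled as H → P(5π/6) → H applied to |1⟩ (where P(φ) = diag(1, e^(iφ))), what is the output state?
(0.933 - 0.25i)|0⟩ + (0.06699 + 0.25i)|1⟩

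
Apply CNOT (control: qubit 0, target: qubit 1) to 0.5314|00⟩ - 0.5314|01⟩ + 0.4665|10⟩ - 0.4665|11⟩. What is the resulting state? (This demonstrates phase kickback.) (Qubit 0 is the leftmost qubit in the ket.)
0.5314|00⟩ - 0.5314|01⟩ - 0.4665|10⟩ + 0.4665|11⟩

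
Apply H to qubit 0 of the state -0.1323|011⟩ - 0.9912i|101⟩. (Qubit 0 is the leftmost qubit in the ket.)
-0.7009i|001⟩ - 0.09355|011⟩ + 0.7009i|101⟩ - 0.09355|111⟩

H on qubit 0 mixes each pair of kets that differ only in qubit 0: amplitudes (a, b) of (|…0…⟩, |…1…⟩) become ((a + b)/√2, (a − b)/√2). Kets absent from the input have amplitude 0.
(|001⟩, |101⟩): (a, b) = (0, -0.9912i) → (-0.7009i, 0.7009i)
(|011⟩, |111⟩): (a, b) = (-0.1323, 0) → (-0.09355, -0.09355)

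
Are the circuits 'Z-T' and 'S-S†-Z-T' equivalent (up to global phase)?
Yes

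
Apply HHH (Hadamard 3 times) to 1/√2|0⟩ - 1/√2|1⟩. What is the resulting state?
|1⟩

H² = I, so H^3 = H: a single Hadamard. With (a, b) = (1/√2, -1/√2), H gives ((a + b)/√2, (a − b)/√2) = (0, 1).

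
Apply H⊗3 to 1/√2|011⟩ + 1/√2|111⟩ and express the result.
1/2|000⟩ - 1/2|001⟩ - 1/2|010⟩ + 1/2|011⟩

H⊗3 gives amp(|y⟩) = (1/2√2) Σ_x (−1)^(x·y) amp(|x⟩), where x·y is the number of positions in which both x and y have a 1.
|000⟩: (1/√2 + 1/√2)/(2√2) = 1/2
|001⟩: (-1/√2 - 1/√2)/(2√2) = -1/2
|010⟩: (-1/√2 - 1/√2)/(2√2) = -1/2
|011⟩: (1/√2 + 1/√2)/(2√2) = 1/2
|100⟩: (1/√2 - 1/√2)/(2√2) = 0
|101⟩: (-1/√2 + 1/√2)/(2√2) = 0
|110⟩: (-1/√2 + 1/√2)/(2√2) = 0
|111⟩: (1/√2 - 1/√2)/(2√2) = 0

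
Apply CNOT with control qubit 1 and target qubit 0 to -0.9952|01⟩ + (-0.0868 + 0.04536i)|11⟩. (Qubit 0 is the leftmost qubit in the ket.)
(-0.0868 + 0.04536i)|01⟩ - 0.9952|11⟩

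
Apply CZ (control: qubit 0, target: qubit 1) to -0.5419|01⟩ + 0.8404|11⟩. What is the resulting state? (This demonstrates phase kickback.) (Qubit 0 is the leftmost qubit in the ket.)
-0.5419|01⟩ - 0.8404|11⟩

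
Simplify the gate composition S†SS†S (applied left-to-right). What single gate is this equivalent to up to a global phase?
I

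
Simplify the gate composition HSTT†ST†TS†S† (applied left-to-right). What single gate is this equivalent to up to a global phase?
H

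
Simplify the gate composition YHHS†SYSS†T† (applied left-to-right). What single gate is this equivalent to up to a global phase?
T†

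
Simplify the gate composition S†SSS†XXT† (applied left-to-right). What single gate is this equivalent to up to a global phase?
T†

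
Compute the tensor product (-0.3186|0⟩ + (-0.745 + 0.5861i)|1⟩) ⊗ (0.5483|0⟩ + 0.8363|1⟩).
-0.1747|00⟩ - 0.2664|01⟩ + (-0.4085 + 0.3214i)|10⟩ + (-0.623 + 0.4902i)|11⟩

amp(|b₁b₂…⟩) = product of the factor amplitudes for bits b₁, b₂, …; only kets whose every factor amplitude is nonzero survive.
|00⟩: (-0.3186)(0.5483) = -0.1747
|01⟩: (-0.3186)(0.8363) = -0.2664
|10⟩: (-0.745 + 0.5861i)(0.5483) = (-0.4085 + 0.3214i)
|11⟩: (-0.745 + 0.5861i)(0.8363) = (-0.623 + 0.4902i)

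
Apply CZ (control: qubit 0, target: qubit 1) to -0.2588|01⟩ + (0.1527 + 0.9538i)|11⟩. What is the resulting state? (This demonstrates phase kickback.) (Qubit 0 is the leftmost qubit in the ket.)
-0.2588|01⟩ + (-0.1527 - 0.9538i)|11⟩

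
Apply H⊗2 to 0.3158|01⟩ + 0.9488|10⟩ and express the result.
0.6323|00⟩ + 0.3165|01⟩ - 0.3165|10⟩ - 0.6323|11⟩

H⊗2 gives amp(|y⟩) = (1/2) Σ_x (−1)^(x·y) amp(|x⟩), where x·y is the number of positions in which both x and y have a 1.
|00⟩: (0.3158 + 0.9488)/2 = 0.6323
|01⟩: (-0.3158 + 0.9488)/2 = 0.3165
|10⟩: (0.3158 - 0.9488)/2 = -0.3165
|11⟩: (-0.3158 - 0.9488)/2 = -0.6323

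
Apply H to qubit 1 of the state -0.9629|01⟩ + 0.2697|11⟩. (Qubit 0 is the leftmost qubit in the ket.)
-0.6809|00⟩ + 0.6809|01⟩ + 0.1907|10⟩ - 0.1907|11⟩

H on qubit 1 mixes each pair of kets that differ only in qubit 1: amplitudes (a, b) of (|…0…⟩, |…1…⟩) become ((a + b)/√2, (a − b)/√2). Kets absent from the input have amplitude 0.
(|00⟩, |01⟩): (a, b) = (0, -0.9629) → (-0.6809, 0.6809)
(|10⟩, |11⟩): (a, b) = (0, 0.2697) → (0.1907, -0.1907)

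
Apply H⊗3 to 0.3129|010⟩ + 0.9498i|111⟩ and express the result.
(0.1106 + 0.3358i)|000⟩ + (0.1106 - 0.3358i)|001⟩ + (-0.1106 - 0.3358i)|010⟩ + (-0.1106 + 0.3358i)|011⟩ + (0.1106 - 0.3358i)|100⟩ + (0.1106 + 0.3358i)|101⟩ + (-0.1106 + 0.3358i)|110⟩ + (-0.1106 - 0.3358i)|111⟩

H⊗3 gives amp(|y⟩) = (1/2√2) Σ_x (−1)^(x·y) amp(|x⟩), where x·y is the number of positions in which both x and y have a 1.
|000⟩: (0.3129 + 0.9498i)/(2√2) = (0.1106 + 0.3358i)
|001⟩: (0.3129 - 0.9498i)/(2√2) = (0.1106 - 0.3358i)
|010⟩: (-0.3129 - 0.9498i)/(2√2) = (-0.1106 - 0.3358i)
|011⟩: (-0.3129 + 0.9498i)/(2√2) = (-0.1106 + 0.3358i)
|100⟩: (0.3129 - 0.9498i)/(2√2) = (0.1106 - 0.3358i)
|101⟩: (0.3129 + 0.9498i)/(2√2) = (0.1106 + 0.3358i)
|110⟩: (-0.3129 + 0.9498i)/(2√2) = (-0.1106 + 0.3358i)
|111⟩: (-0.3129 - 0.9498i)/(2√2) = (-0.1106 - 0.3358i)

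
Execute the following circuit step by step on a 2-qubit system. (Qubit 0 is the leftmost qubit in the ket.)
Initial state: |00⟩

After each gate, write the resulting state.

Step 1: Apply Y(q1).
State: i|01⟩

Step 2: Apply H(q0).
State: (1/√2)i|01⟩ + (1/√2)i|11⟩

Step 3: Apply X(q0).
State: (1/√2)i|01⟩ + (1/√2)i|11⟩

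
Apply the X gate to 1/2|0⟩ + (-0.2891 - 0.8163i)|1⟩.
(-0.2891 - 0.8163i)|0⟩ + 1/2|1⟩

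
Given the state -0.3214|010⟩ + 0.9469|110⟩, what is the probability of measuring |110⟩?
0.8966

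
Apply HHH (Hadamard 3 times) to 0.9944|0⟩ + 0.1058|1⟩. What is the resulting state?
0.778|0⟩ + 0.6283|1⟩

H² = I, so H^3 = H: a single Hadamard. With (a, b) = (0.9944, 0.1058), H gives ((a + b)/√2, (a − b)/√2) = (0.778, 0.6283).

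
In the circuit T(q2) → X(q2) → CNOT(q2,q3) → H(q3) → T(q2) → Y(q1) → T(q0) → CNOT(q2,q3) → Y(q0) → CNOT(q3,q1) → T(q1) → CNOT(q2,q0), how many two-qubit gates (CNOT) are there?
4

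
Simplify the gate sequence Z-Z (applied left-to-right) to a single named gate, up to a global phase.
I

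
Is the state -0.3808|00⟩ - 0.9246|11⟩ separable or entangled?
Entangled

Writing the state as a|00⟩ + b|01⟩ + c|10⟩ + d|11⟩, it is a product state iff ad − bc = 0.
Here (a, b, c, d) = (-0.3808, 0, 0, -0.9246): ad − bc = (-0.3808)(-0.9246) − (0)(0) = 0.3521 ≠ 0, so the state is entangled.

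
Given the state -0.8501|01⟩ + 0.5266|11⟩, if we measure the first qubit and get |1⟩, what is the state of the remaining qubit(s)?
|1⟩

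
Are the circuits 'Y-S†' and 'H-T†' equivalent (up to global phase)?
No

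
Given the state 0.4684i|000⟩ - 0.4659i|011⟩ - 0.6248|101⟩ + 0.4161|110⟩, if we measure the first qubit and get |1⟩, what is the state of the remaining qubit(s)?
-0.8323|01⟩ + 0.5543|10⟩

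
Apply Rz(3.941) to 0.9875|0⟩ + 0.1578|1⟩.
(-0.3843 - 0.9097i)|0⟩ + (-0.06141 + 0.1454i)|1⟩

Rz(3.941) = [[e^(−iθ/2), 0], [0, e^(iθ/2)]] with e^(±iθ/2) = cos(θ/2) ± i·sin(θ/2); θ = 3.941, cos(θ/2) ≈ -0.389145, sin(θ/2) ≈ 0.921176.
With a = amp(|0⟩) = 0.9875 and b = amp(|1⟩) = 0.1578:
new amp(|0⟩) = (-0.389145 - 0.921176i)·a = (-0.3843 - 0.9097i)
new amp(|1⟩) = (-0.389145 + 0.921176i)·b = (-0.06141 + 0.1454i)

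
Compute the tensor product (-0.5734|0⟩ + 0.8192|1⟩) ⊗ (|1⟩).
-0.5734|01⟩ + 0.8192|11⟩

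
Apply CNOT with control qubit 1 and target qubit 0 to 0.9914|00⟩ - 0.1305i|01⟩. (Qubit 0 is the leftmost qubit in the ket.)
0.9914|00⟩ - 0.1305i|11⟩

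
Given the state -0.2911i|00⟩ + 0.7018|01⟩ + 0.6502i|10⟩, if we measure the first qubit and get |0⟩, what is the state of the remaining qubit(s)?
-0.3831i|0⟩ + 0.9237|1⟩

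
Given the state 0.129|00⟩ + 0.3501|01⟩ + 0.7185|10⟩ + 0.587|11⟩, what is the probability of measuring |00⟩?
0.01664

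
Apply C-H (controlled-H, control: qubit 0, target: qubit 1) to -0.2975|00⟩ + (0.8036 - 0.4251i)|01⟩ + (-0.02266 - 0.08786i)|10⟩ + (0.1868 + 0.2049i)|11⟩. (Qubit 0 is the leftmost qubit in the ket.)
-0.2975|00⟩ + (0.8036 - 0.4251i)|01⟩ + (0.1161 + 0.08276i)|10⟩ + (-0.1481 - 0.207i)|11⟩

C-H leaves the control-|0⟩ kets |00⟩, |01⟩ unchanged and applies H to qubit 1 on the control-|1⟩ pair (|10⟩, |11⟩).
H = [[1/√2, 1/√2], [1/√2, -1/√2]].
With a = amp(|10⟩) = (-0.02266 - 0.08786i) and b = amp(|11⟩) = (0.1868 + 0.2049i):
new amp(|10⟩) = (1/√2)·a + (1/√2)·b = (0.1161 + 0.08276i)
new amp(|11⟩) = (1/√2)·a + (-1/√2)·b = (-0.1481 - 0.207i)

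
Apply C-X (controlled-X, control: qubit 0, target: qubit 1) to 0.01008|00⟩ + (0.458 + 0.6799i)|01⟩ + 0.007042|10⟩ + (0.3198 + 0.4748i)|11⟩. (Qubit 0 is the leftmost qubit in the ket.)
0.01008|00⟩ + (0.458 + 0.6799i)|01⟩ + (0.3198 + 0.4748i)|10⟩ + 0.007042|11⟩

C-X leaves the control-|0⟩ kets |00⟩, |01⟩ unchanged and applies X to qubit 1 on the control-|1⟩ pair (|10⟩, |11⟩).
X = [[0, 1], [1, 0]].
With a = amp(|10⟩) = 0.007042 and b = amp(|11⟩) = (0.3198 + 0.4748i):
new amp(|10⟩) = (1)·b = (0.3198 + 0.4748i)
new amp(|11⟩) = (1)·a = 0.007042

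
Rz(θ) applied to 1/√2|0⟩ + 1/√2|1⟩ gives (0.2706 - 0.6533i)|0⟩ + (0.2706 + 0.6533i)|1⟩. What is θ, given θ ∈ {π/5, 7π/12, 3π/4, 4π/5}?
3π/4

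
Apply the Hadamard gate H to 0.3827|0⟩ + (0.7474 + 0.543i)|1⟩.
(0.7991 + 0.384i)|0⟩ + (-0.2579 - 0.384i)|1⟩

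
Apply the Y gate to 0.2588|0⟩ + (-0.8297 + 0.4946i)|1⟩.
(0.4946 + 0.8297i)|0⟩ + 0.2588i|1⟩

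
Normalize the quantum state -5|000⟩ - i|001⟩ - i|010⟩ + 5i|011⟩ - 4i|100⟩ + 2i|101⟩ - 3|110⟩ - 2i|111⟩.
-0.5423|000⟩ - 0.1085i|001⟩ - 0.1085i|010⟩ + 0.5423i|011⟩ - 0.4339i|100⟩ + 0.2169i|101⟩ - 0.3254|110⟩ - 0.2169i|111⟩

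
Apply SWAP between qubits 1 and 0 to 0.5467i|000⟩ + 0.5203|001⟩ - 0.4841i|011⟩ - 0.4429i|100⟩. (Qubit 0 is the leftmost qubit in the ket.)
0.5467i|000⟩ + 0.5203|001⟩ - 0.4429i|010⟩ - 0.4841i|101⟩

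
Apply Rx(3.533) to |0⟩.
-0.1945|0⟩ - 0.9809i|1⟩

Rx(3.533) = [[cos(θ/2), −i·sin(θ/2)], [−i·sin(θ/2), cos(θ/2)]]; θ = 3.533, cos(θ/2) ≈ -0.194457, sin(θ/2) ≈ 0.980911.
With a = amp(|0⟩) = 1 and b = amp(|1⟩) = 0:
new amp(|0⟩) = (-0.194457)·a + (-0.980911i)·b = -0.1945
new amp(|1⟩) = (-0.980911i)·a + (-0.194457)·b = -0.9809i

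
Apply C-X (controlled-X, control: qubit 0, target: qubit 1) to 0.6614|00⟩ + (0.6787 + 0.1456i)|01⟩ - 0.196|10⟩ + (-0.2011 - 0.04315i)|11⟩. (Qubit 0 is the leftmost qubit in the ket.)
0.6614|00⟩ + (0.6787 + 0.1456i)|01⟩ + (-0.2011 - 0.04315i)|10⟩ - 0.196|11⟩

C-X leaves the control-|0⟩ kets |00⟩, |01⟩ unchanged and applies X to qubit 1 on the control-|1⟩ pair (|10⟩, |11⟩).
X = [[0, 1], [1, 0]].
With a = amp(|10⟩) = -0.196 and b = amp(|11⟩) = (-0.2011 - 0.04315i):
new amp(|10⟩) = (1)·b = (-0.2011 - 0.04315i)
new amp(|11⟩) = (1)·a = -0.196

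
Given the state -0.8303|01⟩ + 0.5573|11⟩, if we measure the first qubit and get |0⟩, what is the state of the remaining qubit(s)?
-|1⟩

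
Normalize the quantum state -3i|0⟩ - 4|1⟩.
-0.6i|0⟩ - 0.8|1⟩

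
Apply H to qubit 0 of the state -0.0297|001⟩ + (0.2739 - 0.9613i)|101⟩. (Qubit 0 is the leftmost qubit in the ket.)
(0.1727 - 0.6797i)|001⟩ + (-0.2147 + 0.6797i)|101⟩

H on qubit 0 mixes each pair of kets that differ only in qubit 0: amplitudes (a, b) of (|…0…⟩, |…1…⟩) become ((a + b)/√2, (a − b)/√2). Kets absent from the input have amplitude 0.
(|001⟩, |101⟩): (a, b) = (-0.0297, (0.2739 - 0.9613i)) → ((0.1727 - 0.6797i), (-0.2147 + 0.6797i))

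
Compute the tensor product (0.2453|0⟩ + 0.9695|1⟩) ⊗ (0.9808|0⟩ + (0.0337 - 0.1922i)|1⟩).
0.2406|00⟩ + (0.008267 - 0.04715i)|01⟩ + 0.9509|10⟩ + (0.03267 - 0.1863i)|11⟩

amp(|b₁b₂…⟩) = product of the factor amplitudes for bits b₁, b₂, …; only kets whose every factor amplitude is nonzero survive.
|00⟩: (0.2453)(0.9808) = 0.2406
|01⟩: (0.2453)(0.0337 - 0.1922i) = (0.008267 - 0.04715i)
|10⟩: (0.9695)(0.9808) = 0.9509
|11⟩: (0.9695)(0.0337 - 0.1922i) = (0.03267 - 0.1863i)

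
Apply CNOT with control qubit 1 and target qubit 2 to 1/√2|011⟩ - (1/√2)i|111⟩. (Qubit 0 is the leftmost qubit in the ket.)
1/√2|010⟩ - (1/√2)i|110⟩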